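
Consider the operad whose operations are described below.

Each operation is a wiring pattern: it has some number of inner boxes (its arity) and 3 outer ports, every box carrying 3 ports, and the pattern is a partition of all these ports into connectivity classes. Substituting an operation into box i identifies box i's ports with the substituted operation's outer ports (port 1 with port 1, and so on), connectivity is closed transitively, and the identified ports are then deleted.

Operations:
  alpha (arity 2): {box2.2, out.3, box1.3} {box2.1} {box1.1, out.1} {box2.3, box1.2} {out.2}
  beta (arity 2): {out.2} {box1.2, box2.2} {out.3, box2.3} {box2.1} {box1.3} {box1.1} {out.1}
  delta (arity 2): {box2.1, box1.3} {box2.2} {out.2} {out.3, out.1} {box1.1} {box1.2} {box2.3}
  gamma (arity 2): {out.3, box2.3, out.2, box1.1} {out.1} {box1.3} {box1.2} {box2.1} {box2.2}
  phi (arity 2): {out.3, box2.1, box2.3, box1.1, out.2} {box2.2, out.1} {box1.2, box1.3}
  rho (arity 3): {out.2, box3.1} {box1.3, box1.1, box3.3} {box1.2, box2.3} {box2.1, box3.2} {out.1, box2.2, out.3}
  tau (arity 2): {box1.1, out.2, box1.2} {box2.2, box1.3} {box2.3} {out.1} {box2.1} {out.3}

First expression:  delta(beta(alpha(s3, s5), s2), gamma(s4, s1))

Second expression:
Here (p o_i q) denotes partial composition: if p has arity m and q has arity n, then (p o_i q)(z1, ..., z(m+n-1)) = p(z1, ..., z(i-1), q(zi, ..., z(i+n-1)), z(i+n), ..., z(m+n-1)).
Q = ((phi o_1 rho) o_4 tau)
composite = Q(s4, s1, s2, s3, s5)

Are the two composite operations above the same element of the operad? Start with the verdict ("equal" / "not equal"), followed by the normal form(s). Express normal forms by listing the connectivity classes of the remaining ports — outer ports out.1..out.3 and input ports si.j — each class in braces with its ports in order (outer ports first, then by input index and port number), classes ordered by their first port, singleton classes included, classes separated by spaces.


not equal; the first gives {out.1, out.3} {out.2} {s1.1} {s1.2} {s1.3, s4.1} {s2.1} {s2.2} {s2.3} {s3.1} {s3.2, s5.3} {s3.3, s5.2} {s4.2} {s4.3} {s5.1} and the second {out.1, s3.1, s3.2} {out.2, out.3, s1.2, s2.1} {s1.1, s2.2} {s1.3, s4.2} {s2.3, s4.1, s4.3} {s3.3, s5.2} {s5.1} {s5.3}

In normal form, the first expression is {out.1, out.3} {out.2} {s1.1} {s1.2} {s1.3, s4.1} {s2.1} {s2.2} {s2.3} {s3.1} {s3.2, s5.3} {s3.3, s5.2} {s4.2} {s4.3} {s5.1}
In normal form, the second expression is {out.1, s3.1, s3.2} {out.2, out.3, s1.2, s2.1} {s1.1, s2.2} {s1.3, s4.2} {s2.3, s4.1, s4.3} {s3.3, s5.2} {s5.1} {s5.3}
They disagree, so not equal.


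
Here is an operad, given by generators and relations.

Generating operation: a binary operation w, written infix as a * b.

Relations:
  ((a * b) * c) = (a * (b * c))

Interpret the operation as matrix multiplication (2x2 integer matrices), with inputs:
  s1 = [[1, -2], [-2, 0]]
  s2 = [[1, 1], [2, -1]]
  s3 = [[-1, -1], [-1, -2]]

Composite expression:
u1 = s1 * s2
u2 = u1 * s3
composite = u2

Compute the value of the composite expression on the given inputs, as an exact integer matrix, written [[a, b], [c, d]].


[[0, -3], [4, 6]]

(s1 * s2) = [[-3, 3], [-2, -2]]
((s1 * s2) * s3) = [[0, -3], [4, 6]]


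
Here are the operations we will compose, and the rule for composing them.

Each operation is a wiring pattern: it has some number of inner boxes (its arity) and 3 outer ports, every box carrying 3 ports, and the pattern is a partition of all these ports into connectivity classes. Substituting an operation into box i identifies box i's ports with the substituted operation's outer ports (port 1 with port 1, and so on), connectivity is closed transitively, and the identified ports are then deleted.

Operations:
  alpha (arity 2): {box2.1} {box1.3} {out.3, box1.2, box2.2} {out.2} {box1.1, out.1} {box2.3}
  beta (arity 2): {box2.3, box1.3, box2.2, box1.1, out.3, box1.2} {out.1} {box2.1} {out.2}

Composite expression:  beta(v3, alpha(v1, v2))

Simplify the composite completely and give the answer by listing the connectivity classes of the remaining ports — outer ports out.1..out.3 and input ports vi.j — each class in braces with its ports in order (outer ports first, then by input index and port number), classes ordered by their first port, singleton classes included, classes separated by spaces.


After gluing at beta, chains via deleted ports link the v-ports.
stage alpha: inputs (v1, v2), connectivity {out.1, v1.1} {out.2} {out.3, v1.2, v2.2} {v1.3} {v2.1} {v2.3}, out.j its boundary
stage beta: inputs (v3, v1, v2), connectivity {out.1} {out.2} {out.3, v1.2, v2.2, v3.1, v3.2, v3.3} {v1.1} {v1.3} {v2.1} {v2.3}, out.j its boundary

{out.1} {out.2} {out.3, v1.2, v2.2, v3.1, v3.2, v3.3} {v1.1} {v1.3} {v2.1} {v2.3}


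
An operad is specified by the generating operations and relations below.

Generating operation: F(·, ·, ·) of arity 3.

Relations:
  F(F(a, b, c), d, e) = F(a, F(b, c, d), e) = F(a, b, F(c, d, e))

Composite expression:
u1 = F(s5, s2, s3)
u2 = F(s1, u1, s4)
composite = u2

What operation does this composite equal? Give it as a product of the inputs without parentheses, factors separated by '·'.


Under associativity of F, the answer is the s's in reading order.
F(s5, s2, s3) reduces to s5 · s2 · s3
F(s1, F(s5, s2, s3), s4) reduces to s1 · s5 · s2 · s3 · s4

s1 · s5 · s2 · s3 · s4


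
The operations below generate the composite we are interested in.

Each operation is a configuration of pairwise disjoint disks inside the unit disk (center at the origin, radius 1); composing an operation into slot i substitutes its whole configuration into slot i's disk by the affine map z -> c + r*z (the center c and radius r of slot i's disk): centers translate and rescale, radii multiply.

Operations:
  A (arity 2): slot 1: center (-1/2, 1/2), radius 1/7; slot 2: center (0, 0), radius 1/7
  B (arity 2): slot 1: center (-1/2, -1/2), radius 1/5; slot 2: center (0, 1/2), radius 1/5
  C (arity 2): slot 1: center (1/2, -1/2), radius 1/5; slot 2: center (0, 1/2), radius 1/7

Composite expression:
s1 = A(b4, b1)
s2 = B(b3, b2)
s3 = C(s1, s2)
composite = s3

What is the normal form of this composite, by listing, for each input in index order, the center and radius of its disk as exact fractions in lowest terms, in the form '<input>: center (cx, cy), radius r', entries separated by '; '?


b1: center (1/2, -1/2), radius 1/35; b2: center (0, 4/7), radius 1/35; b3: center (-1/14, 3/7), radius 1/35; b4: center (2/5, -2/5), radius 1/35

Nesting under C composes maps z -> c + r*z down each b-path.
tracing b4 down its 2-map path: center (2/5, -2/5), radius 1/35
tracing b1 down its 2-map path: center (1/2, -1/2), radius 1/35
tracing b3 down its 2-map path: center (-1/14, 3/7), radius 1/35
tracing b2 down its 2-map path: center (0, 4/7), radius 1/35


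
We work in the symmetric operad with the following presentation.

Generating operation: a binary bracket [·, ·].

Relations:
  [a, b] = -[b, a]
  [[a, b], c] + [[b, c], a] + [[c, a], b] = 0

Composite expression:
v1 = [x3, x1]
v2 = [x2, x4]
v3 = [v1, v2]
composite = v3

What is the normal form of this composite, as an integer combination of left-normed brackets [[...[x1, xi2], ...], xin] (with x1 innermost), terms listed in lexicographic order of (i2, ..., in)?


-[[[x1, x3], x2], x4] + [[[x1, x3], x4], x2]


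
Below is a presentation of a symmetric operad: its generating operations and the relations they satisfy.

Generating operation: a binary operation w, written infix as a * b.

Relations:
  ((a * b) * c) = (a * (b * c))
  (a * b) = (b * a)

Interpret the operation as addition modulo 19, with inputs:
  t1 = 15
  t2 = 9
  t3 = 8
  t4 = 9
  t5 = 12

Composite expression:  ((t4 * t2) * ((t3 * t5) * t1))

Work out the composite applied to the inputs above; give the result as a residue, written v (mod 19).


15 (mod 19)

(t4 * t2) = 18
(t3 * t5) = 1
((t3 * t5) * t1) = 16
((t4 * t2) * ((t3 * t5) * t1)) = 15


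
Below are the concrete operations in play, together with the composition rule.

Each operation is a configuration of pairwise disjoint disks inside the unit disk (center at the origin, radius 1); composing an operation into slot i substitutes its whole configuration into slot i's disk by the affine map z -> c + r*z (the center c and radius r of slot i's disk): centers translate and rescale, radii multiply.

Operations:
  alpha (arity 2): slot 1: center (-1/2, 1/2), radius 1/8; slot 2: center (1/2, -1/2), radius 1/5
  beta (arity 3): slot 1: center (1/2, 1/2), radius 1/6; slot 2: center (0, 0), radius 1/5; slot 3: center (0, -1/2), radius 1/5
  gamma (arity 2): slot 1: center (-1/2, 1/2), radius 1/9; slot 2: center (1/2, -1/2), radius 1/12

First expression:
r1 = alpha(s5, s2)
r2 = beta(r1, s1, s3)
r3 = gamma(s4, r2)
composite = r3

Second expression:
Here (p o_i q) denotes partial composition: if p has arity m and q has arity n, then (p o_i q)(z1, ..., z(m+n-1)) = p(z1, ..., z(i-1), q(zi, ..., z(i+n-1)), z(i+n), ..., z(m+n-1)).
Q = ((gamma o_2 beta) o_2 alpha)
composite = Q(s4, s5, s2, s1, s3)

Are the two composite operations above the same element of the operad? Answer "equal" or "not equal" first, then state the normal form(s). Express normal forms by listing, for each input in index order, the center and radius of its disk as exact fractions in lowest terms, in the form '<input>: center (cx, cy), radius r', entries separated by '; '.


The first expression reduces to s1: center (1/2, -1/2), radius 1/60; s2: center (79/144, -67/144), radius 1/360; s3: center (1/2, -13/24), radius 1/60; s4: center (-1/2, 1/2), radius 1/9; s5: center (77/144, -65/144), radius 1/576
The second expression reduces to s1: center (1/2, -1/2), radius 1/60; s2: center (79/144, -67/144), radius 1/360; s3: center (1/2, -13/24), radius 1/60; s4: center (-1/2, 1/2), radius 1/9; s5: center (77/144, -65/144), radius 1/576
Both agree, so they are equal.

equal; both compose to s1: center (1/2, -1/2), radius 1/60; s2: center (79/144, -67/144), radius 1/360; s3: center (1/2, -13/24), radius 1/60; s4: center (-1/2, 1/2), radius 1/9; s5: center (77/144, -65/144), radius 1/576


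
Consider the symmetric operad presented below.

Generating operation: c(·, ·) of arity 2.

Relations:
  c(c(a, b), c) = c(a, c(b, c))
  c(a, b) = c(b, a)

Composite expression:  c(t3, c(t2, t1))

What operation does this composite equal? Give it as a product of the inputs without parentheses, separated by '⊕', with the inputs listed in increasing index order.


t1 ⊕ t2 ⊕ t3

Key point: c commutes, so take the t-inputs in any fixed order.
c(t2, t1) reduces to t2 ⊕ t1
c(t3, c(t2, t1)) reduces to t3 ⊕ t2 ⊕ t1
commutativity sorts the factors: t1 ⊕ t2 ⊕ t3


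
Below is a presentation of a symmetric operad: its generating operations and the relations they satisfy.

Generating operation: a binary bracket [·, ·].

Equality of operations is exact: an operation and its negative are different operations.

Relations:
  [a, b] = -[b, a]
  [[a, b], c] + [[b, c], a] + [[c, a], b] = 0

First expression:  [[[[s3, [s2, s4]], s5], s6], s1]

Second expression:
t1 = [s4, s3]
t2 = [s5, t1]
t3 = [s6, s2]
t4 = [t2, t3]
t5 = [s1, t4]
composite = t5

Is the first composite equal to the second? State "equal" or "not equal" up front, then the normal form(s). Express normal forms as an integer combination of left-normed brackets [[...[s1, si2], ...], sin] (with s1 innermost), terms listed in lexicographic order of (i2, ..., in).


not equal; first: [[[[[s1, s2], s4], s3], s5], s6] - [[[[[s1, s3], s2], s4], s5], s6] + [[[[[s1, s3], s4], s2], s5], s6] - [[[[[s1, s4], s2], s3], s5], s6] - [[[[[s1, s5], s2], s4], s3], s6] + [[[[[s1, s5], s3], s2], s4], s6] - [[[[[s1, s5], s3], s4], s2], s6] + [[[[[s1, s5], s4], s2], s3], s6] - [[[[[s1, s6], s2], s4], s3], s5] + [[[[[s1, s6], s3], s2], s4], s5] - [[[[[s1, s6], s3], s4], s2], s5] + [[[[[s1, s6], s4], s2], s3], s5] + [[[[[s1, s6], s5], s2], s4], s3] - [[[[[s1, s6], s5], s3], s2], s4] + [[[[[s1, s6], s5], s3], s4], s2] - [[[[[s1, s6], s5], s4], s2], s3]; second: [[[[[s1, s2], s6], s3], s4], s5] - [[[[[s1, s2], s6], s4], s3], s5] - [[[[[s1, s2], s6], s5], s3], s4] + [[[[[s1, s2], s6], s5], s4], s3] - [[[[[s1, s3], s4], s5], s2], s6] + [[[[[s1, s3], s4], s5], s6], s2] + [[[[[s1, s4], s3], s5], s2], s6] - [[[[[s1, s4], s3], s5], s6], s2] + [[[[[s1, s5], s3], s4], s2], s6] - [[[[[s1, s5], s3], s4], s6], s2] - [[[[[s1, s5], s4], s3], s2], s6] + [[[[[s1, s5], s4], s3], s6], s2] - [[[[[s1, s6], s2], s3], s4], s5] + [[[[[s1, s6], s2], s4], s3], s5] + [[[[[s1, s6], s2], s5], s3], s4] - [[[[[s1, s6], s2], s5], s4], s3]


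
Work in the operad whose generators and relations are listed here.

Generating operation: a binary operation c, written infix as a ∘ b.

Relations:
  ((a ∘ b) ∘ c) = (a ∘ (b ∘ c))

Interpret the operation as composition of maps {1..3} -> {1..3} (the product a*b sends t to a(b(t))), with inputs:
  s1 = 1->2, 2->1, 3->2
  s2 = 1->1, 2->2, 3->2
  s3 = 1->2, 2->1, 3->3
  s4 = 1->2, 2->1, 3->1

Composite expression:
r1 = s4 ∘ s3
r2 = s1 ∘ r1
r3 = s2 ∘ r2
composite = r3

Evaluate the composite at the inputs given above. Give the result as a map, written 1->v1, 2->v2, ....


1->2, 2->1, 3->2

(s4 ∘ s3) = 1->1, 2->2, 3->1
(s1 ∘ (s4 ∘ s3)) = 1->2, 2->1, 3->2
(s2 ∘ (s1 ∘ (s4 ∘ s3))) = 1->2, 2->1, 3->2


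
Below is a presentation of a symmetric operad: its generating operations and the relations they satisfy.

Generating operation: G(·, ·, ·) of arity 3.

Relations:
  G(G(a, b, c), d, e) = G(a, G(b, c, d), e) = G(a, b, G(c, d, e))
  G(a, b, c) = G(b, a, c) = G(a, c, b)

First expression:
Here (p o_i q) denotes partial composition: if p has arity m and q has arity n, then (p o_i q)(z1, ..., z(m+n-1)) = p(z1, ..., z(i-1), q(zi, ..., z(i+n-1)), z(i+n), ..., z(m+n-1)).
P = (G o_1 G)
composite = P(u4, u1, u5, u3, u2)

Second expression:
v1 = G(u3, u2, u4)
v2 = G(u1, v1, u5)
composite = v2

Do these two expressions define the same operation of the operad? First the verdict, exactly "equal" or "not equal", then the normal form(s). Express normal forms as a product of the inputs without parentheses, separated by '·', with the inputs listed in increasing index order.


equal; both compose to u1 · u2 · u3 · u4 · u5

Normal form of the first expression: u1 · u2 · u3 · u4 · u5
Normal form of the second expression: u1 · u2 · u3 · u4 · u5
The forms coincide; equal.


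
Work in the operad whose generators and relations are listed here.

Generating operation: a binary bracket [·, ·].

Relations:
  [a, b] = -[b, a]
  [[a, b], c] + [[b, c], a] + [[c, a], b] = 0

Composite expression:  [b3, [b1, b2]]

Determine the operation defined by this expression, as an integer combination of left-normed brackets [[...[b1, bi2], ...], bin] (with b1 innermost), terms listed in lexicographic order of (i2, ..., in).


-[[b1, b2], b3]


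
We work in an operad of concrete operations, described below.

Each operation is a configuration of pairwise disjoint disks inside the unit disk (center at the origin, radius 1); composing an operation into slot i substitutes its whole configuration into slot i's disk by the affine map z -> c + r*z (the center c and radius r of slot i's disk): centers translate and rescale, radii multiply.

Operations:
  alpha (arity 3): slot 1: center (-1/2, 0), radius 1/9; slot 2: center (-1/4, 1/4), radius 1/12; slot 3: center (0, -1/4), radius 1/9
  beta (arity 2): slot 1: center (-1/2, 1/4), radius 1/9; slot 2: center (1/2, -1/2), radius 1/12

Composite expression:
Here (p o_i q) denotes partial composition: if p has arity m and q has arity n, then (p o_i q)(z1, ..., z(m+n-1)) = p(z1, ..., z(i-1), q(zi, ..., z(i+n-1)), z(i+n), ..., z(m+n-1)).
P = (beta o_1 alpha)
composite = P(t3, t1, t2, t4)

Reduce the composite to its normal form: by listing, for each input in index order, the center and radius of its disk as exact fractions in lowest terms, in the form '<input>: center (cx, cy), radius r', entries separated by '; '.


Nesting under beta composes maps z -> c + r*z down each t-path.
for t3, the 2-step affine chain lands on center (-5/9, 1/4), radius 1/81
for t1, the 2-step affine chain lands on center (-19/36, 5/18), radius 1/108
for t2, the 2-step affine chain lands on center (-1/2, 2/9), radius 1/81
for t4, the 1-step affine chain lands on center (1/2, -1/2), radius 1/12

t1: center (-19/36, 5/18), radius 1/108; t2: center (-1/2, 2/9), radius 1/81; t3: center (-5/9, 1/4), radius 1/81; t4: center (1/2, -1/2), radius 1/12


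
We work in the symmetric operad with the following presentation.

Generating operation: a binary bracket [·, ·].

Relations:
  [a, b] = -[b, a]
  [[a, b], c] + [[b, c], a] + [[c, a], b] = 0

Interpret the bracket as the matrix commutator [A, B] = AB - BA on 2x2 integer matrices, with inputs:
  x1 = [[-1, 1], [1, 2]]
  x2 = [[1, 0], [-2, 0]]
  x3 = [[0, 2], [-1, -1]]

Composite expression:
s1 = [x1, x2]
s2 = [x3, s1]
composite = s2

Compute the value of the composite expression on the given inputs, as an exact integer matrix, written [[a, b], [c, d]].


[[-11, 7], [9, 11]]

[x1, x2] = [[-2, -1], [-5, 2]]
[x3, [x1, x2]] = [[-11, 7], [9, 11]]


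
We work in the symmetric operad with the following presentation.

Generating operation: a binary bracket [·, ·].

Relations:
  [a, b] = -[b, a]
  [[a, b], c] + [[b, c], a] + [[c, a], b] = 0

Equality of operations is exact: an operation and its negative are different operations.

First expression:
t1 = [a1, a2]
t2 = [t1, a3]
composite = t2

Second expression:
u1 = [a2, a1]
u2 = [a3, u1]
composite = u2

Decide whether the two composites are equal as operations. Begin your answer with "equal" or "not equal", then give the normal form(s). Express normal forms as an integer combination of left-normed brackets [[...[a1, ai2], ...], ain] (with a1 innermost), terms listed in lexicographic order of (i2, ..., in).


equal: each reduces to [[a1, a2], a3]

Normal form of the first expression: [[a1, a2], a3]
Normal form of the second expression: [[a1, a2], a3]
The forms coincide; equal.


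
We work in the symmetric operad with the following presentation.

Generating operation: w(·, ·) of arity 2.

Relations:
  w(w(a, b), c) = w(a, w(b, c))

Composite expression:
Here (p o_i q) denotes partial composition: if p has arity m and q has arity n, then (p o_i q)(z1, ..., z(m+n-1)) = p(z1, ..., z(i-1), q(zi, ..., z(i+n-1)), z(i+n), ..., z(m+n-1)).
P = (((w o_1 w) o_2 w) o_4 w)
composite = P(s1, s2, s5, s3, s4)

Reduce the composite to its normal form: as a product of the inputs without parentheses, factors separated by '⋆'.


s1 ⋆ s2 ⋆ s5 ⋆ s3 ⋆ s4

Associativity of w dissolves the nesting; only the s-input order survives.
w(s2, s5) spells out as s2 ⋆ s5
w(s1, w(s2, s5)) spells out as s1 ⋆ s2 ⋆ s5
w(s3, s4) spells out as s3 ⋆ s4
w(w(s1, w(s2, s5)), w(s3, s4)) spells out as s1 ⋆ s2 ⋆ s5 ⋆ s3 ⋆ s4


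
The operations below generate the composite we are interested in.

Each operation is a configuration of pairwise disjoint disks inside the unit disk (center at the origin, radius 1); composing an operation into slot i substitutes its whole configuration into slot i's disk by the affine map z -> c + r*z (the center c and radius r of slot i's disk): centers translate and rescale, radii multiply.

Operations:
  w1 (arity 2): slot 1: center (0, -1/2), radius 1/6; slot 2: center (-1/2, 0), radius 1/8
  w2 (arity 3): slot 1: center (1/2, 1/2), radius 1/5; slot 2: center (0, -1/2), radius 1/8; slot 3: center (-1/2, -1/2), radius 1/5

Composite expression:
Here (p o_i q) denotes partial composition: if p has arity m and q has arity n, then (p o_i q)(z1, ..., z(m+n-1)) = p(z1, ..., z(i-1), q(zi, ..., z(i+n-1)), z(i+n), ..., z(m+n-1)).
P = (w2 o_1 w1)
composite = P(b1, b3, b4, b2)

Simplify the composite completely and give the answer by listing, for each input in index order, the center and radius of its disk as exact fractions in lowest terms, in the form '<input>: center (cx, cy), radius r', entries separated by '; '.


b1: center (1/2, 2/5), radius 1/30; b2: center (-1/2, -1/2), radius 1/5; b3: center (2/5, 1/2), radius 1/40; b4: center (0, -1/2), radius 1/8

Follow each b-input down from w2: c' goes to c + r*c', radius to r*r'.
b1 passes through 2 substitutions, ending at center (1/2, 2/5), radius 1/30
b3 passes through 2 substitutions, ending at center (2/5, 1/2), radius 1/40
b4 passes through 1 substitution, ending at center (0, -1/2), radius 1/8
b2 passes through 1 substitution, ending at center (-1/2, -1/2), radius 1/5


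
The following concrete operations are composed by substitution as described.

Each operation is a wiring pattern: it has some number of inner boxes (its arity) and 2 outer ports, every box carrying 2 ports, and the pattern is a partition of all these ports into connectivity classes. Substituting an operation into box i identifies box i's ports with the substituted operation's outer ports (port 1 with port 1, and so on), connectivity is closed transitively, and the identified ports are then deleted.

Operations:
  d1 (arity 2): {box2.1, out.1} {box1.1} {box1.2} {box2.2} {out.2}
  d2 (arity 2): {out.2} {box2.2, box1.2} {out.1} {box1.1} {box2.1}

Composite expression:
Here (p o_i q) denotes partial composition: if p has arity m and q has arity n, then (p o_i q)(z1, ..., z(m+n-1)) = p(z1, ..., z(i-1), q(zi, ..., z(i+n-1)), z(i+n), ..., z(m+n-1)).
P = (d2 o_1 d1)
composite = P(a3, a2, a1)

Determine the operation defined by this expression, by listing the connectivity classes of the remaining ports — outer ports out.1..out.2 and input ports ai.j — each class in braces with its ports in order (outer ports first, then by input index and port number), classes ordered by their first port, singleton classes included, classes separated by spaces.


{out.1} {out.2} {a1.1} {a1.2} {a2.1} {a2.2} {a3.1} {a3.2}

Substituting into d2 glues patterns; closure does the rest.
stage d1: inputs (a3, a2), connectivity {out.1, a2.1} {out.2} {a2.2} {a3.1} {a3.2}, out.j its boundary
stage d2: inputs (a3, a2, a1), connectivity {out.1} {out.2} {a1.1} {a1.2} {a2.1} {a2.2} {a3.1} {a3.2}, out.j its boundary


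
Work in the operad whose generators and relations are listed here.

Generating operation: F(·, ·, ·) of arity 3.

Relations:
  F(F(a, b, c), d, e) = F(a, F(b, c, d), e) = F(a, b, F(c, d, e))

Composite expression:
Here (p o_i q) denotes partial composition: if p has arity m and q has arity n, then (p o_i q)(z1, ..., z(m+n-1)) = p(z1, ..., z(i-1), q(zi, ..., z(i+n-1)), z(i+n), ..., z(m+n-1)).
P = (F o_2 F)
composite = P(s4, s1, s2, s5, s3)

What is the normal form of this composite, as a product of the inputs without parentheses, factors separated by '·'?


s4 · s1 · s2 · s5 · s3

Every regrouping of F is equal, so read the s-inputs in written order.
F(s1, s2, s5) linearizes to s1 · s2 · s5
F(s4, F(s1, s2, s5), s3) linearizes to s4 · s1 · s2 · s5 · s3


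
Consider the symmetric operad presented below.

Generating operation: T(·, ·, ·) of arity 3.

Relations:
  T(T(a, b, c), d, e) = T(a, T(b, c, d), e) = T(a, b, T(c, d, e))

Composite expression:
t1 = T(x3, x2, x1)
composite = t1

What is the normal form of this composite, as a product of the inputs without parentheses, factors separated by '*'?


All parenthesizations of T agree; list the x-inputs left to right.
T(x3, x2, x1) linearizes to x3 * x2 * x1

x3 * x2 * x1


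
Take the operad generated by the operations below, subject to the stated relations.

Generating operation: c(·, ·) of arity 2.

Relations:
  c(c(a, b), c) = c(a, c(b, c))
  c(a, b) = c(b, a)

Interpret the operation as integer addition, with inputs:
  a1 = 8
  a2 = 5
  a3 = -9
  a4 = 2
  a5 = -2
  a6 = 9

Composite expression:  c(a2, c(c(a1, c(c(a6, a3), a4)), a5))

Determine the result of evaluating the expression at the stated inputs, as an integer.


c(a6, a3) = 0
c(c(a6, a3), a4) = 2
c(a1, c(c(a6, a3), a4)) = 10
c(c(a1, c(c(a6, a3), a4)), a5) = 8
c(a2, c(c(a1, c(c(a6, a3), a4)), a5)) = 13

13


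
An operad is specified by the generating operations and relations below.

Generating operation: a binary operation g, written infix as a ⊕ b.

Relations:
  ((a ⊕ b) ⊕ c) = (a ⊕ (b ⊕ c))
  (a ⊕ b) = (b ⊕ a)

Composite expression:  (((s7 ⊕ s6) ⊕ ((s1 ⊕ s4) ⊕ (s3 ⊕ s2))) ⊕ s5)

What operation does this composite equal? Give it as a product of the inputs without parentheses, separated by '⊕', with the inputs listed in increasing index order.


Both nesting and order wash out for g; what remains is which s's occur.
(s7 ⊕ s6) reduces to s7 ⊕ s6
(s1 ⊕ s4) reduces to s1 ⊕ s4
(s3 ⊕ s2) reduces to s3 ⊕ s2
((s1 ⊕ s4) ⊕ (s3 ⊕ s2)) reduces to s1 ⊕ s4 ⊕ s3 ⊕ s2
((s7 ⊕ s6) ⊕ ((s1 ⊕ s4) ⊕ (s3 ⊕ s2))) reduces to s7 ⊕ s6 ⊕ s1 ⊕ s4 ⊕ s3 ⊕ s2
(((s7 ⊕ s6) ⊕ ((s1 ⊕ s4) ⊕ (s3 ⊕ s2))) ⊕ s5) reduces to s7 ⊕ s6 ⊕ s1 ⊕ s4 ⊕ s3 ⊕ s2 ⊕ s5
commutativity sorts the factors: s1 ⊕ s2 ⊕ s3 ⊕ s4 ⊕ s5 ⊕ s6 ⊕ s7

s1 ⊕ s2 ⊕ s3 ⊕ s4 ⊕ s5 ⊕ s6 ⊕ s7


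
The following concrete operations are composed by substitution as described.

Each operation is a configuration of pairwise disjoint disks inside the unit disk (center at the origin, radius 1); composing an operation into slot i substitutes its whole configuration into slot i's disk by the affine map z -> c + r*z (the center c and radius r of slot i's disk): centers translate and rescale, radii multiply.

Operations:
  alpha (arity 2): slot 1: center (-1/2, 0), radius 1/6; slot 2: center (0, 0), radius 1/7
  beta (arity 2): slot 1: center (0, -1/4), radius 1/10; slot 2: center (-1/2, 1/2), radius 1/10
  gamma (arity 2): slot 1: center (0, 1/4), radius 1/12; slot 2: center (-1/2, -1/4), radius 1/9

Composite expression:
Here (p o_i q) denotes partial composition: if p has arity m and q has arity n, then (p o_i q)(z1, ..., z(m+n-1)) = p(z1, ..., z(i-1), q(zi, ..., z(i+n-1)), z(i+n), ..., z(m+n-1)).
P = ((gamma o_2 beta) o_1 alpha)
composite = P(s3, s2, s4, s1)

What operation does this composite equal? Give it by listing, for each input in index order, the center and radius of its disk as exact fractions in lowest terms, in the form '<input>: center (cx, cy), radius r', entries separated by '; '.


s1: center (-5/9, -7/36), radius 1/90; s2: center (0, 1/4), radius 1/84; s3: center (-1/24, 1/4), radius 1/72; s4: center (-1/2, -5/18), radius 1/90

Below gamma, radii multiply path by path; the s-disk centers shift.
input s3: composing its 2 substitution steps yields center (-1/24, 1/4), radius 1/72
input s2: composing its 2 substitution steps yields center (0, 1/4), radius 1/84
input s4: composing its 2 substitution steps yields center (-1/2, -5/18), radius 1/90
input s1: composing its 2 substitution steps yields center (-5/9, -7/36), radius 1/90


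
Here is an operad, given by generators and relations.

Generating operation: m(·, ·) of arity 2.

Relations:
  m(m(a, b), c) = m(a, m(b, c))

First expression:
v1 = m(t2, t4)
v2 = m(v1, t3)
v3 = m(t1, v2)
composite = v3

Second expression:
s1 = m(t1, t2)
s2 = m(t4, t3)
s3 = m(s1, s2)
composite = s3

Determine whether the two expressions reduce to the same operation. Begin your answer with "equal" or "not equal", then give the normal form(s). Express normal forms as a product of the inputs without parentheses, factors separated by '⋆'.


Reducing the first expression gives t1 ⋆ t2 ⋆ t4 ⋆ t3
Reducing the second expression gives t1 ⋆ t2 ⋆ t4 ⋆ t3
Both agree, so they are equal.

equal; both compose to t1 ⋆ t2 ⋆ t4 ⋆ t3


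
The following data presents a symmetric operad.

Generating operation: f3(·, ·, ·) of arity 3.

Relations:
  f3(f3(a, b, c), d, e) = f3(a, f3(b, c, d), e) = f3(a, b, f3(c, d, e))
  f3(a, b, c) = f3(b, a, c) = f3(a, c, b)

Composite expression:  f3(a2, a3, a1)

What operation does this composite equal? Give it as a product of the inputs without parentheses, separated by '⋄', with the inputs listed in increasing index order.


Reordering under f3 is free, so list the a-inputs canonically.
f3(a2, a3, a1) flattens to a2 ⋄ a3 ⋄ a1
putting the inputs in ascending order: a1 ⋄ a2 ⋄ a3

a1 ⋄ a2 ⋄ a3


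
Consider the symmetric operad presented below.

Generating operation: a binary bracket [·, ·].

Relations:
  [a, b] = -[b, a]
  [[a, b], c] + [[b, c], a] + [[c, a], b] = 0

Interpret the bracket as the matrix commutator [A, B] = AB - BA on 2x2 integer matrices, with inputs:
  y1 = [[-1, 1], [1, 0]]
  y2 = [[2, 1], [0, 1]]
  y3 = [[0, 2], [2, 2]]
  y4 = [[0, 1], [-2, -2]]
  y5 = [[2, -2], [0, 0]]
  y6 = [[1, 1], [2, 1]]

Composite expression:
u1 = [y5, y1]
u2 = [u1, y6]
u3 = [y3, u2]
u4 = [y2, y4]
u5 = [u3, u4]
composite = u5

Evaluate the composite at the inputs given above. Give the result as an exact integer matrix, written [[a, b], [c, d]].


[[24, -48], [-192, -24]]

[y5, y1] = [[-2, 0], [-2, 2]]
[[y5, y1], y6] = [[2, -4], [8, -2]]
[y3, [[y5, y1], y6]] = [[24, 0], [24, -24]]
[y2, y4] = [[-2, -1], [2, 2]]
[[y3, [[y5, y1], y6]], [y2, y4]] = [[24, -48], [-192, -24]]


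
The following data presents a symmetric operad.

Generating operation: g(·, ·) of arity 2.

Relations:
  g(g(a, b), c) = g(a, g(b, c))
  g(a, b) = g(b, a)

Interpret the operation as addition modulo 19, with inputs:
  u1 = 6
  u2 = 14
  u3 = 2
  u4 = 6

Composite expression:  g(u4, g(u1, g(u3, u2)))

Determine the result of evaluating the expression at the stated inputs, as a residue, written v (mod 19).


9 (mod 19)

g(u3, u2) = 16
g(u1, g(u3, u2)) = 3
g(u4, g(u1, g(u3, u2))) = 9


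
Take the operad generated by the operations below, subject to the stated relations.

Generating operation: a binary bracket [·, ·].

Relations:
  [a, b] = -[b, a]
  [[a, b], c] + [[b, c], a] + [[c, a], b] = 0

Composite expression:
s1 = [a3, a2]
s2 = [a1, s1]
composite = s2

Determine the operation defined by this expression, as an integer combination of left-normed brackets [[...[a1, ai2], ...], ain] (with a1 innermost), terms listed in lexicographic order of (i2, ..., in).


-[[a1, a2], a3] + [[a1, a3], a2]

Left-normed coefficients sit on the a1-initial expansion words.
Composite bracket: [a1, [a3, a2]]
Expanding via [a, b] = ab - ba: 4 signed words (2^2 = 4).
Coefficients come from the a1-initial words:
  from a1a2a3, sign -1: term -[[a1, a2], a3]
  from a1a3a2, sign +1: term +[[a1, a3], a2]


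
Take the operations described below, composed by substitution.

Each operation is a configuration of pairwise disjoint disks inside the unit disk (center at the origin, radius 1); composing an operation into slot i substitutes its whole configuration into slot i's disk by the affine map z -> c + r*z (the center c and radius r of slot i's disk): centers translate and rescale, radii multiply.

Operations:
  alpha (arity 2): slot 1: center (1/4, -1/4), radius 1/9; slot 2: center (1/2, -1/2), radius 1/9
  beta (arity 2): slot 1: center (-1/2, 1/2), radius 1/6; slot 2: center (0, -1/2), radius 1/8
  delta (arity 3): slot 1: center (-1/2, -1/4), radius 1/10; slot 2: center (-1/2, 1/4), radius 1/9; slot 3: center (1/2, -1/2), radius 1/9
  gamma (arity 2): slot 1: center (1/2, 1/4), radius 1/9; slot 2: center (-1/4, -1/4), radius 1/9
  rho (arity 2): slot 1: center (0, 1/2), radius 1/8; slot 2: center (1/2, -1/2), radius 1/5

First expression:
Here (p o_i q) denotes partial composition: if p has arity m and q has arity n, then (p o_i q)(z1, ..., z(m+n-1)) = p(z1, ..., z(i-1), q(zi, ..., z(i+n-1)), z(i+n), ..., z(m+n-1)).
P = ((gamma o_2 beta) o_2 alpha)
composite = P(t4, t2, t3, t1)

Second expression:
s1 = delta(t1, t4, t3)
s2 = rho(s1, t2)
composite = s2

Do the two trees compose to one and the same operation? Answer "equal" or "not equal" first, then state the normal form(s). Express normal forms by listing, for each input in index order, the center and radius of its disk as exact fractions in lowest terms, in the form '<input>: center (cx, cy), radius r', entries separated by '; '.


not equal — first t1: center (-1/4, -11/36), radius 1/72; t2: center (-65/216, -43/216), radius 1/486; t3: center (-8/27, -11/54), radius 1/486; t4: center (1/2, 1/4), radius 1/9, second t1: center (-1/16, 15/32), radius 1/80; t2: center (1/2, -1/2), radius 1/5; t3: center (1/16, 7/16), radius 1/72; t4: center (-1/16, 17/32), radius 1/72

In normal form, the first expression is t1: center (-1/4, -11/36), radius 1/72; t2: center (-65/216, -43/216), radius 1/486; t3: center (-8/27, -11/54), radius 1/486; t4: center (1/2, 1/4), radius 1/9
In normal form, the second expression is t1: center (-1/16, 15/32), radius 1/80; t2: center (1/2, -1/2), radius 1/5; t3: center (1/16, 7/16), radius 1/72; t4: center (-1/16, 17/32), radius 1/72
The normal forms differ: not equal.


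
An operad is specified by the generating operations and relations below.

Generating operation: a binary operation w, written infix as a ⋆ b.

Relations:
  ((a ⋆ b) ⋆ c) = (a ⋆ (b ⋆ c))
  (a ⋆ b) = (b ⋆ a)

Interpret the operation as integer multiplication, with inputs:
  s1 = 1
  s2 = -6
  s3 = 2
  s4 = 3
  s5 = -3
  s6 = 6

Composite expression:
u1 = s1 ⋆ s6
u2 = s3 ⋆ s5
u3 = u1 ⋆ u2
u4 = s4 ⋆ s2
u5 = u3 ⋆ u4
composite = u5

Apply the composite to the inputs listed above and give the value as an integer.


648

(s1 ⋆ s6) = 6
(s3 ⋆ s5) = -6
((s1 ⋆ s6) ⋆ (s3 ⋆ s5)) = -36
(s4 ⋆ s2) = -18
(((s1 ⋆ s6) ⋆ (s3 ⋆ s5)) ⋆ (s4 ⋆ s2)) = 648


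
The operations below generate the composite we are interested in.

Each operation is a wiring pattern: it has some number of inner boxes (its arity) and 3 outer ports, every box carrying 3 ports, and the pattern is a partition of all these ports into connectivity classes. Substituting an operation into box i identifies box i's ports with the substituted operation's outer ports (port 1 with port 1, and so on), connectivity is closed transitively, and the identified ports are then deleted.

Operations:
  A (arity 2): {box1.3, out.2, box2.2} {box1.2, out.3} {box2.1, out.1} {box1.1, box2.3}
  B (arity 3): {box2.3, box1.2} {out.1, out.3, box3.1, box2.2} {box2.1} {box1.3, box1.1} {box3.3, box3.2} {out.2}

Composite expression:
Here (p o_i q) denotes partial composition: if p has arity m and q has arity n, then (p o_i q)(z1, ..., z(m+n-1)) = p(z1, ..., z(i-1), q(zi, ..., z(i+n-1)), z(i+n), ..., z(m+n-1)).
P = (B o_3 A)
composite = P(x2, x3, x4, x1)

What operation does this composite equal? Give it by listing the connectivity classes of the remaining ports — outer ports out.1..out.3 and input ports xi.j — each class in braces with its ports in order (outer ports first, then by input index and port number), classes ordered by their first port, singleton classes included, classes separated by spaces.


{out.1, out.3, x1.1, x3.2} {out.2} {x1.2, x4.2, x4.3} {x1.3, x4.1} {x2.1, x2.3} {x2.2, x3.3} {x3.1}

Connectivity passes through glued B-boundaries; trace each wire chain.
composing A on (x4, x1), with out.j its own outer ports: {out.1, x1.1} {out.2, x1.2, x4.3} {out.3, x4.2} {x1.3, x4.1}
composing B on (x2, x3, x4, x1), with out.j its own outer ports: {out.1, out.3, x1.1, x3.2} {out.2} {x1.2, x4.2, x4.3} {x1.3, x4.1} {x2.1, x2.3} {x2.2, x3.3} {x3.1}


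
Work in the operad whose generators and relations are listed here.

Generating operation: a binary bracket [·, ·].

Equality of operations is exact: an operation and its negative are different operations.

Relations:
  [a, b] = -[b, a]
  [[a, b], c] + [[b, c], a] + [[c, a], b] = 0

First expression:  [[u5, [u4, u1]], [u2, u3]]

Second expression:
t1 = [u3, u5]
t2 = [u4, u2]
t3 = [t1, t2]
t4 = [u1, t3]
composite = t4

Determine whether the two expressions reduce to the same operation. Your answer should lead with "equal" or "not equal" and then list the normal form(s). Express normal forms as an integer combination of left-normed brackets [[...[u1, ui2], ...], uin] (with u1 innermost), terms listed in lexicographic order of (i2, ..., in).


not equal; first: [[[[u1, u4], u5], u2], u3] - [[[[u1, u4], u5], u3], u2]; second: [[[[u1, u2], u4], u3], u5] - [[[[u1, u2], u4], u5], u3] - [[[[u1, u3], u5], u2], u4] + [[[[u1, u3], u5], u4], u2] - [[[[u1, u4], u2], u3], u5] + [[[[u1, u4], u2], u5], u3] + [[[[u1, u5], u3], u2], u4] - [[[[u1, u5], u3], u4], u2]

The first expression reduces to [[[[u1, u4], u5], u2], u3] - [[[[u1, u4], u5], u3], u2]
The second expression reduces to [[[[u1, u2], u4], u3], u5] - [[[[u1, u2], u4], u5], u3] - [[[[u1, u3], u5], u2], u4] + [[[[u1, u3], u5], u4], u2] - [[[[u1, u4], u2], u3], u5] + [[[[u1, u4], u2], u5], u3] + [[[[u1, u5], u3], u2], u4] - [[[[u1, u5], u3], u4], u2]
The forms do not match — not equal.


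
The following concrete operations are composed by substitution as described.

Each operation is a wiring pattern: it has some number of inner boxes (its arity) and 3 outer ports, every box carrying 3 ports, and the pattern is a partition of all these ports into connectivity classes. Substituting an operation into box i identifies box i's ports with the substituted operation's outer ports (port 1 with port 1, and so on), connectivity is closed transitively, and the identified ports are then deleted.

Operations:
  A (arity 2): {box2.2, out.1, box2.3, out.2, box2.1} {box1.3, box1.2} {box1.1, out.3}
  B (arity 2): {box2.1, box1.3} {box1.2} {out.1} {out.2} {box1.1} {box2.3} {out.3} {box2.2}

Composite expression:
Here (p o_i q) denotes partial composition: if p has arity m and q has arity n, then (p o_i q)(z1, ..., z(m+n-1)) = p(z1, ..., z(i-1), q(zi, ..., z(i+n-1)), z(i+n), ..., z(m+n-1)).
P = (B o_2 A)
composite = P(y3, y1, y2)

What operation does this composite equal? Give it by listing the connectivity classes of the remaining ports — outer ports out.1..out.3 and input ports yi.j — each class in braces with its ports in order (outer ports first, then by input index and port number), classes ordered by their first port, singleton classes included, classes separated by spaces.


After gluing at B, chains via deleted ports link the y-ports.
the subtree at A composes to {out.1, out.2, y2.1, y2.2, y2.3} {out.3, y1.1} {y1.2, y1.3} on (y1, y2); out.j = own outer ports
the subtree at B composes to {out.1} {out.2} {out.3} {y1.1} {y1.2, y1.3} {y2.1, y2.2, y2.3, y3.3} {y3.1} {y3.2} on (y3, y1, y2); out.j = own outer ports

{out.1} {out.2} {out.3} {y1.1} {y1.2, y1.3} {y2.1, y2.2, y2.3, y3.3} {y3.1} {y3.2}


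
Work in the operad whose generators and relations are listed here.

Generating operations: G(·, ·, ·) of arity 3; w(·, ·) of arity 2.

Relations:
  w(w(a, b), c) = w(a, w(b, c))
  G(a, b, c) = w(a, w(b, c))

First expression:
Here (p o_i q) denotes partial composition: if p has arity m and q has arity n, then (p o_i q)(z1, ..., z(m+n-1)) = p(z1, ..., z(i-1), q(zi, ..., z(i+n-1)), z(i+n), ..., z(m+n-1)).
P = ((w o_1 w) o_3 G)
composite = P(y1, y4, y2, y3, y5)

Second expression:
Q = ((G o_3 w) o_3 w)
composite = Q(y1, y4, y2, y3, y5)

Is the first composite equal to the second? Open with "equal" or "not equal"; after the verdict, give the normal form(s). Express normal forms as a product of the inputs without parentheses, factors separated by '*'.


equal: each reduces to y1 * y4 * y2 * y3 * y5

Reducing the first expression gives y1 * y4 * y2 * y3 * y5
Reducing the second expression gives y1 * y4 * y2 * y3 * y5
Identical normal forms: equal.


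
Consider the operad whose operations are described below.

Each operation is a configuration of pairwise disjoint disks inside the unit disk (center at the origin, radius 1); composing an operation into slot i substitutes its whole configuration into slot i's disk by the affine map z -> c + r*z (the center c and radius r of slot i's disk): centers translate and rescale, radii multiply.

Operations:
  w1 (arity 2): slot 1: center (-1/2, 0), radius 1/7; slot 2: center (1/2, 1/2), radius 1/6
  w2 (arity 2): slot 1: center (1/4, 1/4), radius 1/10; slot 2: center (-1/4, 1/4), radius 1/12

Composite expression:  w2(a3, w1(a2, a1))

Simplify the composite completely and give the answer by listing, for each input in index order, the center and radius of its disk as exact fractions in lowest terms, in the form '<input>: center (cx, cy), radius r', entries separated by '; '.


Follow each a-input down from w2: c' goes to c + r*c', radius to r*r'.
a3: after 1 affine step, its disk has center (1/4, 1/4), radius 1/10
a2: after 2 affine steps, its disk has center (-7/24, 1/4), radius 1/84
a1: after 2 affine steps, its disk has center (-5/24, 7/24), radius 1/72

a1: center (-5/24, 7/24), radius 1/72; a2: center (-7/24, 1/4), radius 1/84; a3: center (1/4, 1/4), radius 1/10
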